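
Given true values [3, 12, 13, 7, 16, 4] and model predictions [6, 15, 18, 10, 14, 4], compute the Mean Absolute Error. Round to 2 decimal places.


Absolute errors: [3, 3, 5, 3, 2, 0]
Sum of absolute errors = 16
MAE = 16 / 6 = 2.67

2.67


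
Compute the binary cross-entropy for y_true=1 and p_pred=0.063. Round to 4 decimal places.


For y=1: Loss = -log(p)
= -log(0.063)
= -(-2.7646)
= 2.7646

2.7646


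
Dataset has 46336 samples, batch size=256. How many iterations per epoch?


Iterations per epoch = dataset_size / batch_size
= 46336 / 256
= 181

181


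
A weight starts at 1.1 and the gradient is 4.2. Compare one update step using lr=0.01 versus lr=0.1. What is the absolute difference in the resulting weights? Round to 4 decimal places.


With lr=0.01: w_new = 1.1 - 0.01 * 4.2 = 1.058
With lr=0.1: w_new = 1.1 - 0.1 * 4.2 = 0.68
Absolute difference = |1.058 - 0.68|
= 0.3780

0.3780


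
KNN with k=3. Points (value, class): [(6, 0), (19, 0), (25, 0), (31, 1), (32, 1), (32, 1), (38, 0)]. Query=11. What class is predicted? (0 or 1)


Distances from query 11:
Point 6 (class 0): distance = 5
Point 19 (class 0): distance = 8
Point 25 (class 0): distance = 14
K=3 nearest neighbors: classes = [0, 0, 0]
Votes for class 1: 0 / 3
Majority vote => class 0

0


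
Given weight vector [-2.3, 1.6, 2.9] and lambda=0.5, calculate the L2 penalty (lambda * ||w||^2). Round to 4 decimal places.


Squaring each weight:
(-2.3)^2 = 5.29
1.6^2 = 2.56
2.9^2 = 8.41
Sum of squares = 16.26
Penalty = 0.5 * 16.26 = 8.1300

8.1300


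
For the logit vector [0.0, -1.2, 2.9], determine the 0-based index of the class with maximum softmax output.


Softmax is a monotonic transformation, so it preserves the argmax.
We need to find the index of the maximum logit.
Index 0: 0.0
Index 1: -1.2
Index 2: 2.9
Maximum logit = 2.9 at index 2

2


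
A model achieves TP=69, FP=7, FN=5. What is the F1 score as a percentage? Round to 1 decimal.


Precision = TP / (TP + FP) = 69 / 76 = 0.9079
Recall = TP / (TP + FN) = 69 / 74 = 0.9324
F1 = 2 * P * R / (P + R)
= 2 * 0.9079 * 0.9324 / (0.9079 + 0.9324)
= 1.6931 / 1.8403
= 0.92
As percentage: 92.0%

92.0


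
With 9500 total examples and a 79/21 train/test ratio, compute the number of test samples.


Train samples = 9500 * 79% = 7505
Test samples = 9500 - 7505
= 1995

1995


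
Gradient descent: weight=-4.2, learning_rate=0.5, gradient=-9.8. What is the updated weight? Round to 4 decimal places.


w_new = w_old - lr * gradient
= -4.2 - 0.5 * -9.8
= -4.2 - (-4.9)
= 0.7000

0.7000


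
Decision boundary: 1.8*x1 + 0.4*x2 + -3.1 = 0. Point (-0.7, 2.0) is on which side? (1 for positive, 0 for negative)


Compute 1.8 * -0.7 + 0.4 * 2.0 + -3.1
= -1.26 + 0.8 + -3.1
= -3.56
Since -3.56 < 0, the point is on the negative side.

0


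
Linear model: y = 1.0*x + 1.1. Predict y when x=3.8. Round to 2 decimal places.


y = 1.0 * 3.8 + (1.1)
= 3.8 + (1.1)
= 4.90

4.90


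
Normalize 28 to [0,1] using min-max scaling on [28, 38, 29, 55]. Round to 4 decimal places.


Min = 28, Max = 55
Range = 55 - 28 = 27
Scaled = (x - min) / (max - min)
= (28 - 28) / 27
= 0 / 27
= 0.0000

0.0000


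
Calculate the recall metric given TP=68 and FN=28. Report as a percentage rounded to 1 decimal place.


Recall = TP / (TP + FN) * 100
= 68 / (68 + 28)
= 68 / 96
= 0.7083
= 70.8%

70.8


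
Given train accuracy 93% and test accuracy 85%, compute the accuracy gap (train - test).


Gap = train_accuracy - test_accuracy
= 93 - 85
= 8%
This moderate gap may indicate mild overfitting.

8


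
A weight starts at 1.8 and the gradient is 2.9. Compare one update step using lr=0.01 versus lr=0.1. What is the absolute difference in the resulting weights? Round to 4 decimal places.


With lr=0.01: w_new = 1.8 - 0.01 * 2.9 = 1.771
With lr=0.1: w_new = 1.8 - 0.1 * 2.9 = 1.51
Absolute difference = |1.771 - 1.51|
= 0.2610

0.2610


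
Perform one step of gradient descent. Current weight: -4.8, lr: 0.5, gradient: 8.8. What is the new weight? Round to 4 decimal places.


w_new = w_old - lr * gradient
= -4.8 - 0.5 * 8.8
= -4.8 - (4.4)
= -9.2000

-9.2000


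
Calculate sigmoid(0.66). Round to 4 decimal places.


sigmoid(z) = 1 / (1 + exp(-z))
exp(-(0.66)) = exp(-0.66) = 0.5169
1 + 0.5169 = 1.5169
1 / 1.5169 = 0.6593

0.6593


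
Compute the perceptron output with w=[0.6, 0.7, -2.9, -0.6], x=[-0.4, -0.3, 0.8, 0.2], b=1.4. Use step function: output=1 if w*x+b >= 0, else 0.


z = w . x + b
= 0.6*-0.4 + 0.7*-0.3 + -2.9*0.8 + -0.6*0.2 + 1.4
= -0.24 + -0.21 + -2.32 + -0.12 + 1.4
= -2.89 + 1.4
= -1.49
Since z = -1.49 < 0, output = 0

0


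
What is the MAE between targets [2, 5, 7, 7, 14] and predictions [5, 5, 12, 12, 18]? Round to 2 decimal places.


Absolute errors: [3, 0, 5, 5, 4]
Sum of absolute errors = 17
MAE = 17 / 5 = 3.40

3.40


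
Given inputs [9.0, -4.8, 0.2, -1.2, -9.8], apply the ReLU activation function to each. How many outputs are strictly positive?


ReLU(x) = max(0, x) for each element:
ReLU(9.0) = 9.0
ReLU(-4.8) = 0
ReLU(0.2) = 0.2
ReLU(-1.2) = 0
ReLU(-9.8) = 0
Active neurons (>0): 2

2


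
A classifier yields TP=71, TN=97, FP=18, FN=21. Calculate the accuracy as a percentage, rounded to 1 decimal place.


Accuracy = (TP + TN) / (TP + TN + FP + FN) * 100
= (71 + 97) / (71 + 97 + 18 + 21)
= 168 / 207
= 0.8116
= 81.2%

81.2


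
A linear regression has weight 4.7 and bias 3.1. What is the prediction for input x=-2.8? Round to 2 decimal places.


y = 4.7 * -2.8 + (3.1)
= -13.16 + (3.1)
= -10.06

-10.06


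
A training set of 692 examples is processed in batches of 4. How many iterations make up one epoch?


Iterations per epoch = dataset_size / batch_size
= 692 / 4
= 173

173


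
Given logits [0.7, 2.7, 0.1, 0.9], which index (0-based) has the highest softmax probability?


Softmax is a monotonic transformation, so it preserves the argmax.
We need to find the index of the maximum logit.
Index 0: 0.7
Index 1: 2.7
Index 2: 0.1
Index 3: 0.9
Maximum logit = 2.7 at index 1

1


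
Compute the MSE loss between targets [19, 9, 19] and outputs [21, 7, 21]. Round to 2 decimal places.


Differences: [-2, 2, -2]
Squared errors: [4, 4, 4]
Sum of squared errors = 12
MSE = 12 / 3 = 4.00

4.00


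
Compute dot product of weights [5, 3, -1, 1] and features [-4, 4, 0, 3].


Element-wise products:
5 * -4 = -20
3 * 4 = 12
-1 * 0 = 0
1 * 3 = 3
Sum = -20 + 12 + 0 + 3
= -5

-5


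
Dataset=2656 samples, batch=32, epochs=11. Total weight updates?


Iterations per epoch = 2656 / 32 = 83
Total updates = iterations_per_epoch * epochs
= 83 * 11
= 913

913


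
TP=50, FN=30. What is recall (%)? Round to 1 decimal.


Recall = TP / (TP + FN) * 100
= 50 / (50 + 30)
= 50 / 80
= 0.625
= 62.5%

62.5


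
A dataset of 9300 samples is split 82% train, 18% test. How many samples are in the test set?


Train samples = 9300 * 82% = 7626
Test samples = 9300 - 7626
= 1674

1674


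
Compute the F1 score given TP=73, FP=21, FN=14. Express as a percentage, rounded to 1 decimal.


Precision = TP / (TP + FP) = 73 / 94 = 0.7766
Recall = TP / (TP + FN) = 73 / 87 = 0.8391
F1 = 2 * P * R / (P + R)
= 2 * 0.7766 * 0.8391 / (0.7766 + 0.8391)
= 1.3033 / 1.6157
= 0.8066
As percentage: 80.7%

80.7


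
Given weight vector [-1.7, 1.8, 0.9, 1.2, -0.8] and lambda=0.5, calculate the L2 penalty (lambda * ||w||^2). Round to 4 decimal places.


Squaring each weight:
(-1.7)^2 = 2.89
1.8^2 = 3.24
0.9^2 = 0.81
1.2^2 = 1.44
(-0.8)^2 = 0.64
Sum of squares = 9.02
Penalty = 0.5 * 9.02 = 4.5100

4.5100


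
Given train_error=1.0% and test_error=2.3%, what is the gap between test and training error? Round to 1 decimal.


Generalization gap = test_error - train_error
= 2.3 - 1.0
= 1.3%
A small gap suggests good generalization.

1.3


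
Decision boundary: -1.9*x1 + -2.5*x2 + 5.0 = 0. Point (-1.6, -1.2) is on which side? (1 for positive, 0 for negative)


Compute -1.9 * -1.6 + -2.5 * -1.2 + 5.0
= 3.04 + 3.0 + 5.0
= 11.04
Since 11.04 >= 0, the point is on the positive side.

1


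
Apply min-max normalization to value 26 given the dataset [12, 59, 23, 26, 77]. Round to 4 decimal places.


Min = 12, Max = 77
Range = 77 - 12 = 65
Scaled = (x - min) / (max - min)
= (26 - 12) / 65
= 14 / 65
= 0.2154

0.2154


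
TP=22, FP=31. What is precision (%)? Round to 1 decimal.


Precision = TP / (TP + FP) * 100
= 22 / (22 + 31)
= 22 / 53
= 0.4151
= 41.5%

41.5


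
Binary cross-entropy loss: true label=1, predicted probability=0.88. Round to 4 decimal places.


For y=1: Loss = -log(p)
= -log(0.88)
= -(-0.1278)
= 0.1278

0.1278


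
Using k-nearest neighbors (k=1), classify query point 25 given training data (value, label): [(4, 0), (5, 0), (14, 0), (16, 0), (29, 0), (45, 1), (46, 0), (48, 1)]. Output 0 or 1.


Distances from query 25:
Point 29 (class 0): distance = 4
K=1 nearest neighbors: classes = [0]
Votes for class 1: 0 / 1
Majority vote => class 0

0


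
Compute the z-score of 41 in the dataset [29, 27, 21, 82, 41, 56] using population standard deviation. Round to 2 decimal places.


Mean = (29 + 27 + 21 + 82 + 41 + 56) / 6 = 42.6667
Variance = sum((x_i - mean)^2) / n = 438.2222
Std = sqrt(438.2222) = 20.9338
Z = (x - mean) / std
= (41 - 42.6667) / 20.9338
= -1.6667 / 20.9338
= -0.08

-0.08


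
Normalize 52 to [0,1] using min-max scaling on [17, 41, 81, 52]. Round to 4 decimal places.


Min = 17, Max = 81
Range = 81 - 17 = 64
Scaled = (x - min) / (max - min)
= (52 - 17) / 64
= 35 / 64
= 0.5469

0.5469


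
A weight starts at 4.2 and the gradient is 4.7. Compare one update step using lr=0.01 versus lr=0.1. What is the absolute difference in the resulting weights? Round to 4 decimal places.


With lr=0.01: w_new = 4.2 - 0.01 * 4.7 = 4.153
With lr=0.1: w_new = 4.2 - 0.1 * 4.7 = 3.73
Absolute difference = |4.153 - 3.73|
= 0.4230

0.4230


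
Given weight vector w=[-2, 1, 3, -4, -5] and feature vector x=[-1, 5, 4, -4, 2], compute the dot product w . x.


Element-wise products:
-2 * -1 = 2
1 * 5 = 5
3 * 4 = 12
-4 * -4 = 16
-5 * 2 = -10
Sum = 2 + 5 + 12 + 16 + -10
= 25

25


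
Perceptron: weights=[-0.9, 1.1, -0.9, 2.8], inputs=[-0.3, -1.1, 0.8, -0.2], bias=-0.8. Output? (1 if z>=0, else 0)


z = w . x + b
= -0.9*-0.3 + 1.1*-1.1 + -0.9*0.8 + 2.8*-0.2 + -0.8
= 0.27 + -1.21 + -0.72 + -0.56 + -0.8
= -2.22 + -0.8
= -3.02
Since z = -3.02 < 0, output = 0

0


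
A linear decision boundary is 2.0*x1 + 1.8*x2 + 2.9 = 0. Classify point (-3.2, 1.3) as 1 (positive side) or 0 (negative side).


Compute 2.0 * -3.2 + 1.8 * 1.3 + 2.9
= -6.4 + 2.34 + 2.9
= -1.16
Since -1.16 < 0, the point is on the negative side.

0


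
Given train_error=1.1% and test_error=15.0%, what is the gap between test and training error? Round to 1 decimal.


Generalization gap = test_error - train_error
= 15.0 - 1.1
= 13.9%
A large gap suggests overfitting.

13.9


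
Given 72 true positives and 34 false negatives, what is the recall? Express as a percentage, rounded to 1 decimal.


Recall = TP / (TP + FN) * 100
= 72 / (72 + 34)
= 72 / 106
= 0.6792
= 67.9%

67.9


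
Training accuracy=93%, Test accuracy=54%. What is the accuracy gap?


Gap = train_accuracy - test_accuracy
= 93 - 54
= 39%
This large gap strongly indicates overfitting.

39


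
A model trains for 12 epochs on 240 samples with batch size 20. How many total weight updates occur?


Iterations per epoch = 240 / 20 = 12
Total updates = iterations_per_epoch * epochs
= 12 * 12
= 144

144


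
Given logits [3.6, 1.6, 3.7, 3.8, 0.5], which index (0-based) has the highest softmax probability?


Softmax is a monotonic transformation, so it preserves the argmax.
We need to find the index of the maximum logit.
Index 0: 3.6
Index 1: 1.6
Index 2: 3.7
Index 3: 3.8
Index 4: 0.5
Maximum logit = 3.8 at index 3

3


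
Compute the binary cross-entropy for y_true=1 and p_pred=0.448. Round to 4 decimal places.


For y=1: Loss = -log(p)
= -log(0.448)
= -(-0.803)
= 0.8030

0.8030


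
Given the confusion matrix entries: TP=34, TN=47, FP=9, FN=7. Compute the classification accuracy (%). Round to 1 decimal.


Accuracy = (TP + TN) / (TP + TN + FP + FN) * 100
= (34 + 47) / (34 + 47 + 9 + 7)
= 81 / 97
= 0.8351
= 83.5%

83.5


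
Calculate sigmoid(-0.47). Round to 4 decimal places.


sigmoid(z) = 1 / (1 + exp(-z))
exp(-(-0.47)) = exp(0.47) = 1.6
1 + 1.6 = 2.6
1 / 2.6 = 0.3846

0.3846


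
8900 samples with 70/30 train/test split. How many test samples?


Train samples = 8900 * 70% = 6230
Test samples = 8900 - 6230
= 2670

2670


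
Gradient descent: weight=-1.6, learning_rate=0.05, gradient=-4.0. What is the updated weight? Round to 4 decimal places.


w_new = w_old - lr * gradient
= -1.6 - 0.05 * -4.0
= -1.6 - (-0.2)
= -1.4000

-1.4000


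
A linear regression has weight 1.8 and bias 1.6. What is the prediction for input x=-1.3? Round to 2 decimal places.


y = 1.8 * -1.3 + (1.6)
= -2.34 + (1.6)
= -0.74

-0.74


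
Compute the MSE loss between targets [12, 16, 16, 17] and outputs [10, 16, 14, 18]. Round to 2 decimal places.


Differences: [2, 0, 2, -1]
Squared errors: [4, 0, 4, 1]
Sum of squared errors = 9
MSE = 9 / 4 = 2.25

2.25


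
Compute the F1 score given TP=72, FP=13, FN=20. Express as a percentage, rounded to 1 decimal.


Precision = TP / (TP + FP) = 72 / 85 = 0.8471
Recall = TP / (TP + FN) = 72 / 92 = 0.7826
F1 = 2 * P * R / (P + R)
= 2 * 0.8471 * 0.7826 / (0.8471 + 0.7826)
= 1.3258 / 1.6297
= 0.8136
As percentage: 81.4%

81.4


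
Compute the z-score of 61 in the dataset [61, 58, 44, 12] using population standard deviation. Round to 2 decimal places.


Mean = (61 + 58 + 44 + 12) / 4 = 43.75
Variance = sum((x_i - mean)^2) / n = 377.1875
Std = sqrt(377.1875) = 19.4213
Z = (x - mean) / std
= (61 - 43.75) / 19.4213
= 17.25 / 19.4213
= 0.89

0.89


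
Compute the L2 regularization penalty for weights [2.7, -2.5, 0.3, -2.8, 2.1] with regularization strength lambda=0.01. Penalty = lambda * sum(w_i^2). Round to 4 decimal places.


Squaring each weight:
2.7^2 = 7.29
(-2.5)^2 = 6.25
0.3^2 = 0.09
(-2.8)^2 = 7.84
2.1^2 = 4.41
Sum of squares = 25.88
Penalty = 0.01 * 25.88 = 0.2588

0.2588


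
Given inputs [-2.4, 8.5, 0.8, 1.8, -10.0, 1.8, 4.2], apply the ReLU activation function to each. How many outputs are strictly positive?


ReLU(x) = max(0, x) for each element:
ReLU(-2.4) = 0
ReLU(8.5) = 8.5
ReLU(0.8) = 0.8
ReLU(1.8) = 1.8
ReLU(-10.0) = 0
ReLU(1.8) = 1.8
ReLU(4.2) = 4.2
Active neurons (>0): 5

5


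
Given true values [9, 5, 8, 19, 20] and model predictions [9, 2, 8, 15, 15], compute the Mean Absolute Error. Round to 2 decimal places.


Absolute errors: [0, 3, 0, 4, 5]
Sum of absolute errors = 12
MAE = 12 / 5 = 2.40

2.40


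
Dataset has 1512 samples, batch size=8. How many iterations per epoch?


Iterations per epoch = dataset_size / batch_size
= 1512 / 8
= 189

189


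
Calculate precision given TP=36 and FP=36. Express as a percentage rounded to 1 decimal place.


Precision = TP / (TP + FP) * 100
= 36 / (36 + 36)
= 36 / 72
= 0.5
= 50.0%

50.0


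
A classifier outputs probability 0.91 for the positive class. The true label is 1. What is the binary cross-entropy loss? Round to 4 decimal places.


For y=1: Loss = -log(p)
= -log(0.91)
= -(-0.0943)
= 0.0943

0.0943


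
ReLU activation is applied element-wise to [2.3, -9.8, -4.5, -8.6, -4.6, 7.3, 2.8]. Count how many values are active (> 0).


ReLU(x) = max(0, x) for each element:
ReLU(2.3) = 2.3
ReLU(-9.8) = 0
ReLU(-4.5) = 0
ReLU(-8.6) = 0
ReLU(-4.6) = 0
ReLU(7.3) = 7.3
ReLU(2.8) = 2.8
Active neurons (>0): 3

3


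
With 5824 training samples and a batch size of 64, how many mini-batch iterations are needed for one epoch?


Iterations per epoch = dataset_size / batch_size
= 5824 / 64
= 91

91


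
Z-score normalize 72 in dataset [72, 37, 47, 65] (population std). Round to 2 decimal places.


Mean = (72 + 37 + 47 + 65) / 4 = 55.25
Variance = sum((x_i - mean)^2) / n = 194.1875
Std = sqrt(194.1875) = 13.9351
Z = (x - mean) / std
= (72 - 55.25) / 13.9351
= 16.75 / 13.9351
= 1.20

1.20


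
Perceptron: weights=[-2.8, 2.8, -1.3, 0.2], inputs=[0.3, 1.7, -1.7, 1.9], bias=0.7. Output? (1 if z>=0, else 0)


z = w . x + b
= -2.8*0.3 + 2.8*1.7 + -1.3*-1.7 + 0.2*1.9 + 0.7
= -0.84 + 4.76 + 2.21 + 0.38 + 0.7
= 6.51 + 0.7
= 7.21
Since z = 7.21 >= 0, output = 1

1


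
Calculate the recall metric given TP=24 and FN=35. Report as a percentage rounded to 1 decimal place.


Recall = TP / (TP + FN) * 100
= 24 / (24 + 35)
= 24 / 59
= 0.4068
= 40.7%

40.7


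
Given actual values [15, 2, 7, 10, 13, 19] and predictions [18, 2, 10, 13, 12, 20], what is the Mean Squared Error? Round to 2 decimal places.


Differences: [-3, 0, -3, -3, 1, -1]
Squared errors: [9, 0, 9, 9, 1, 1]
Sum of squared errors = 29
MSE = 29 / 6 = 4.83

4.83


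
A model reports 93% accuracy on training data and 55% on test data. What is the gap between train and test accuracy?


Gap = train_accuracy - test_accuracy
= 93 - 55
= 38%
This large gap strongly indicates overfitting.

38


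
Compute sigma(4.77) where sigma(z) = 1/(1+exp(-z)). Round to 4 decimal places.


sigmoid(z) = 1 / (1 + exp(-z))
exp(-(4.77)) = exp(-4.77) = 0.0085
1 + 0.0085 = 1.0085
1 / 1.0085 = 0.9916

0.9916


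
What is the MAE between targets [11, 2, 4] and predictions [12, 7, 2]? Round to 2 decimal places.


Absolute errors: [1, 5, 2]
Sum of absolute errors = 8
MAE = 8 / 3 = 2.67

2.67


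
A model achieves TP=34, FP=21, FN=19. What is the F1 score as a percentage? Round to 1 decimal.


Precision = TP / (TP + FP) = 34 / 55 = 0.6182
Recall = TP / (TP + FN) = 34 / 53 = 0.6415
F1 = 2 * P * R / (P + R)
= 2 * 0.6182 * 0.6415 / (0.6182 + 0.6415)
= 0.7931 / 1.2597
= 0.6296
As percentage: 63.0%

63.0


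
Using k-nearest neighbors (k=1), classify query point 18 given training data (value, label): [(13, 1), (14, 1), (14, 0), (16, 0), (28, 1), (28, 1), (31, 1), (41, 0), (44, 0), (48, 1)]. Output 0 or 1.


Distances from query 18:
Point 16 (class 0): distance = 2
K=1 nearest neighbors: classes = [0]
Votes for class 1: 0 / 1
Majority vote => class 0

0


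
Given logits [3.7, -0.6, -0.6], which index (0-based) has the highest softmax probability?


Softmax is a monotonic transformation, so it preserves the argmax.
We need to find the index of the maximum logit.
Index 0: 3.7
Index 1: -0.6
Index 2: -0.6
Maximum logit = 3.7 at index 0

0


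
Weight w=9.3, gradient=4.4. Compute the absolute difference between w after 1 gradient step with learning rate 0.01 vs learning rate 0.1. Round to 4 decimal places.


With lr=0.01: w_new = 9.3 - 0.01 * 4.4 = 9.256
With lr=0.1: w_new = 9.3 - 0.1 * 4.4 = 8.86
Absolute difference = |9.256 - 8.86|
= 0.3960

0.3960


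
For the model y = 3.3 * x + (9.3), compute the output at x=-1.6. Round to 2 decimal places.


y = 3.3 * -1.6 + (9.3)
= -5.28 + (9.3)
= 4.02

4.02


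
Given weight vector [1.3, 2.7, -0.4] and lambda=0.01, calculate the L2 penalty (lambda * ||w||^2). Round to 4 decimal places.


Squaring each weight:
1.3^2 = 1.69
2.7^2 = 7.29
(-0.4)^2 = 0.16
Sum of squares = 9.14
Penalty = 0.01 * 9.14 = 0.0914

0.0914


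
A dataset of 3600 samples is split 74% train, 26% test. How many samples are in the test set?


Train samples = 3600 * 74% = 2664
Test samples = 3600 - 2664
= 936

936


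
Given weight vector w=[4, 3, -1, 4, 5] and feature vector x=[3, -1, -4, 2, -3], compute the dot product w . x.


Element-wise products:
4 * 3 = 12
3 * -1 = -3
-1 * -4 = 4
4 * 2 = 8
5 * -3 = -15
Sum = 12 + -3 + 4 + 8 + -15
= 6

6


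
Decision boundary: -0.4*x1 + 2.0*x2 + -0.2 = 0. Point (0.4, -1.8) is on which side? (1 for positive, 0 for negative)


Compute -0.4 * 0.4 + 2.0 * -1.8 + -0.2
= -0.16 + -3.6 + -0.2
= -3.96
Since -3.96 < 0, the point is on the negative side.

0


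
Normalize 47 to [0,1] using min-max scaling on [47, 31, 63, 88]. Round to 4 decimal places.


Min = 31, Max = 88
Range = 88 - 31 = 57
Scaled = (x - min) / (max - min)
= (47 - 31) / 57
= 16 / 57
= 0.2807

0.2807


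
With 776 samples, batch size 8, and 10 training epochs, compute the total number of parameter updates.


Iterations per epoch = 776 / 8 = 97
Total updates = iterations_per_epoch * epochs
= 97 * 10
= 970

970


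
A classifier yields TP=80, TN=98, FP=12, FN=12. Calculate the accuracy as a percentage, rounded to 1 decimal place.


Accuracy = (TP + TN) / (TP + TN + FP + FN) * 100
= (80 + 98) / (80 + 98 + 12 + 12)
= 178 / 202
= 0.8812
= 88.1%

88.1


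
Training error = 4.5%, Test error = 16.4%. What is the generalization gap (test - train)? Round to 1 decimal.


Generalization gap = test_error - train_error
= 16.4 - 4.5
= 11.9%
A large gap suggests overfitting.

11.9


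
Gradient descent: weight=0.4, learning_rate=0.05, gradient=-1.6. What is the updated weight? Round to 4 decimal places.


w_new = w_old - lr * gradient
= 0.4 - 0.05 * -1.6
= 0.4 - (-0.08)
= 0.4800

0.4800


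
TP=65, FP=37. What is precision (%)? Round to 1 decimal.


Precision = TP / (TP + FP) * 100
= 65 / (65 + 37)
= 65 / 102
= 0.6373
= 63.7%

63.7


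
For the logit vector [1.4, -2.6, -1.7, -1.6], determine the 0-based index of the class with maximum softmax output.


Softmax is a monotonic transformation, so it preserves the argmax.
We need to find the index of the maximum logit.
Index 0: 1.4
Index 1: -2.6
Index 2: -1.7
Index 3: -1.6
Maximum logit = 1.4 at index 0

0


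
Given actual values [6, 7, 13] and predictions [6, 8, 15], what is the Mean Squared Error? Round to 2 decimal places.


Differences: [0, -1, -2]
Squared errors: [0, 1, 4]
Sum of squared errors = 5
MSE = 5 / 3 = 1.67

1.67


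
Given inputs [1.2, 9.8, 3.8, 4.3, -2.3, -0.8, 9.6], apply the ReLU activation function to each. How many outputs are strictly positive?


ReLU(x) = max(0, x) for each element:
ReLU(1.2) = 1.2
ReLU(9.8) = 9.8
ReLU(3.8) = 3.8
ReLU(4.3) = 4.3
ReLU(-2.3) = 0
ReLU(-0.8) = 0
ReLU(9.6) = 9.6
Active neurons (>0): 5

5


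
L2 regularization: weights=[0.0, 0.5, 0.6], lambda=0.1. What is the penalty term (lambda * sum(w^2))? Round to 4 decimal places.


Squaring each weight:
0.0^2 = 0.0
0.5^2 = 0.25
0.6^2 = 0.36
Sum of squares = 0.61
Penalty = 0.1 * 0.61 = 0.0610

0.0610


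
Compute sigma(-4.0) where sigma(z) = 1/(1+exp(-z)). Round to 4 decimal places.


sigmoid(z) = 1 / (1 + exp(-z))
exp(-(-4.0)) = exp(4.0) = 54.5981
1 + 54.5981 = 55.5981
1 / 55.5981 = 0.0180

0.0180


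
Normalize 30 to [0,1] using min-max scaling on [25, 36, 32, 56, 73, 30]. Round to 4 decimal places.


Min = 25, Max = 73
Range = 73 - 25 = 48
Scaled = (x - min) / (max - min)
= (30 - 25) / 48
= 5 / 48
= 0.1042

0.1042


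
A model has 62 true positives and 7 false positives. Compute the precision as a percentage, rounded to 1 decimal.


Precision = TP / (TP + FP) * 100
= 62 / (62 + 7)
= 62 / 69
= 0.8986
= 89.9%

89.9


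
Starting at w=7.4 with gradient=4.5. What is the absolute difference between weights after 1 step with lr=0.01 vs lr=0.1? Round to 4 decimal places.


With lr=0.01: w_new = 7.4 - 0.01 * 4.5 = 7.355
With lr=0.1: w_new = 7.4 - 0.1 * 4.5 = 6.95
Absolute difference = |7.355 - 6.95|
= 0.4050

0.4050


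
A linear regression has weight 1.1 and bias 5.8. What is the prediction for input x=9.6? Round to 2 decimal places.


y = 1.1 * 9.6 + (5.8)
= 10.56 + (5.8)
= 16.36

16.36


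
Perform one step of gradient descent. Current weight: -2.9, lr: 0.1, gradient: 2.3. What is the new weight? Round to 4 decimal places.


w_new = w_old - lr * gradient
= -2.9 - 0.1 * 2.3
= -2.9 - (0.23)
= -3.1300

-3.1300


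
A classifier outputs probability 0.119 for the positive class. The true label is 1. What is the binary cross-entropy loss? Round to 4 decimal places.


For y=1: Loss = -log(p)
= -log(0.119)
= -(-2.1286)
= 2.1286

2.1286


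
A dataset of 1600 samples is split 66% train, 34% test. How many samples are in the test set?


Train samples = 1600 * 66% = 1056
Test samples = 1600 - 1056
= 544

544


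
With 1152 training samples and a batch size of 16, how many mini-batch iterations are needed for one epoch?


Iterations per epoch = dataset_size / batch_size
= 1152 / 16
= 72

72


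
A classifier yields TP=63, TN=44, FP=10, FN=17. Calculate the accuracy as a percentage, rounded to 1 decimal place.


Accuracy = (TP + TN) / (TP + TN + FP + FN) * 100
= (63 + 44) / (63 + 44 + 10 + 17)
= 107 / 134
= 0.7985
= 79.9%

79.9


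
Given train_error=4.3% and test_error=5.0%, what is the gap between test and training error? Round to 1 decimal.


Generalization gap = test_error - train_error
= 5.0 - 4.3
= 0.7%
A small gap suggests good generalization.

0.7


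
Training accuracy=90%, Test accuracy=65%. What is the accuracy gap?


Gap = train_accuracy - test_accuracy
= 90 - 65
= 25%
This large gap strongly indicates overfitting.

25


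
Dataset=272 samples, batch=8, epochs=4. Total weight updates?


Iterations per epoch = 272 / 8 = 34
Total updates = iterations_per_epoch * epochs
= 34 * 4
= 136

136


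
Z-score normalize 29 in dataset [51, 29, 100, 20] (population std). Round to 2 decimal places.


Mean = (51 + 29 + 100 + 20) / 4 = 50.0
Variance = sum((x_i - mean)^2) / n = 960.5
Std = sqrt(960.5) = 30.9919
Z = (x - mean) / std
= (29 - 50.0) / 30.9919
= -21.0 / 30.9919
= -0.68

-0.68


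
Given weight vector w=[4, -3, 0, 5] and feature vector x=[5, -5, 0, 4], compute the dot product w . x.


Element-wise products:
4 * 5 = 20
-3 * -5 = 15
0 * 0 = 0
5 * 4 = 20
Sum = 20 + 15 + 0 + 20
= 55

55


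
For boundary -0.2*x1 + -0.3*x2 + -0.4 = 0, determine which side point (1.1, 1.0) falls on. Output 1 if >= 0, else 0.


Compute -0.2 * 1.1 + -0.3 * 1.0 + -0.4
= -0.22 + -0.3 + -0.4
= -0.92
Since -0.92 < 0, the point is on the negative side.

0


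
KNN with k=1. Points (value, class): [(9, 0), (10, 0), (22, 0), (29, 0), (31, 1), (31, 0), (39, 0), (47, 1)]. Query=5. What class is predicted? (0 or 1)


Distances from query 5:
Point 9 (class 0): distance = 4
K=1 nearest neighbors: classes = [0]
Votes for class 1: 0 / 1
Majority vote => class 0

0


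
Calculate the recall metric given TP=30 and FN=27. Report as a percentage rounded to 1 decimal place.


Recall = TP / (TP + FN) * 100
= 30 / (30 + 27)
= 30 / 57
= 0.5263
= 52.6%

52.6


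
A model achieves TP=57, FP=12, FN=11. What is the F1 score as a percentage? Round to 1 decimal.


Precision = TP / (TP + FP) = 57 / 69 = 0.8261
Recall = TP / (TP + FN) = 57 / 68 = 0.8382
F1 = 2 * P * R / (P + R)
= 2 * 0.8261 * 0.8382 / (0.8261 + 0.8382)
= 1.3849 / 1.6643
= 0.8321
As percentage: 83.2%

83.2


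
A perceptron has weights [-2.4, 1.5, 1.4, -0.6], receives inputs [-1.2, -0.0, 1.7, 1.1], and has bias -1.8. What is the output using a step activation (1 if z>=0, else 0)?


z = w . x + b
= -2.4*-1.2 + 1.5*-0.0 + 1.4*1.7 + -0.6*1.1 + -1.8
= 2.88 + -0.0 + 2.38 + -0.66 + -1.8
= 4.6 + -1.8
= 2.8
Since z = 2.8 >= 0, output = 1

1


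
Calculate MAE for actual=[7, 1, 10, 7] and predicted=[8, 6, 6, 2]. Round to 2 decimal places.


Absolute errors: [1, 5, 4, 5]
Sum of absolute errors = 15
MAE = 15 / 4 = 3.75

3.75


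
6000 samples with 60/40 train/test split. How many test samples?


Train samples = 6000 * 60% = 3600
Test samples = 6000 - 3600
= 2400

2400


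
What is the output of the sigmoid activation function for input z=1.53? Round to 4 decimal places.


sigmoid(z) = 1 / (1 + exp(-z))
exp(-(1.53)) = exp(-1.53) = 0.2165
1 + 0.2165 = 1.2165
1 / 1.2165 = 0.8220

0.8220


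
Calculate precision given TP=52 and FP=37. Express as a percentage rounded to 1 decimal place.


Precision = TP / (TP + FP) * 100
= 52 / (52 + 37)
= 52 / 89
= 0.5843
= 58.4%

58.4


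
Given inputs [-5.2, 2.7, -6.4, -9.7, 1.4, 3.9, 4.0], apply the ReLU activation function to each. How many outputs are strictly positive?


ReLU(x) = max(0, x) for each element:
ReLU(-5.2) = 0
ReLU(2.7) = 2.7
ReLU(-6.4) = 0
ReLU(-9.7) = 0
ReLU(1.4) = 1.4
ReLU(3.9) = 3.9
ReLU(4.0) = 4.0
Active neurons (>0): 4

4


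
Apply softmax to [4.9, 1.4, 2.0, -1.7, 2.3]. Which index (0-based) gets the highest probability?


Softmax is a monotonic transformation, so it preserves the argmax.
We need to find the index of the maximum logit.
Index 0: 4.9
Index 1: 1.4
Index 2: 2.0
Index 3: -1.7
Index 4: 2.3
Maximum logit = 4.9 at index 0

0


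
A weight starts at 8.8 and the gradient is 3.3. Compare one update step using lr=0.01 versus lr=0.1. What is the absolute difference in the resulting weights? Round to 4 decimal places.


With lr=0.01: w_new = 8.8 - 0.01 * 3.3 = 8.767
With lr=0.1: w_new = 8.8 - 0.1 * 3.3 = 8.47
Absolute difference = |8.767 - 8.47|
= 0.2970

0.2970


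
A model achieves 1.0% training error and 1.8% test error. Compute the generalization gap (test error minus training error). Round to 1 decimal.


Generalization gap = test_error - train_error
= 1.8 - 1.0
= 0.8%
A small gap suggests good generalization.

0.8


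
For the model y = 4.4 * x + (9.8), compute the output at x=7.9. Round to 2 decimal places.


y = 4.4 * 7.9 + (9.8)
= 34.76 + (9.8)
= 44.56

44.56


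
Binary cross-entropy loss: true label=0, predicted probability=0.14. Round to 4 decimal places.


For y=0: Loss = -log(1-p)
= -log(1 - 0.14)
= -log(0.86)
= -(-0.1508)
= 0.1508

0.1508


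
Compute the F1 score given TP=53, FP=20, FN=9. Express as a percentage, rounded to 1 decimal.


Precision = TP / (TP + FP) = 53 / 73 = 0.726
Recall = TP / (TP + FN) = 53 / 62 = 0.8548
F1 = 2 * P * R / (P + R)
= 2 * 0.726 * 0.8548 / (0.726 + 0.8548)
= 1.2413 / 1.5809
= 0.7852
As percentage: 78.5%

78.5


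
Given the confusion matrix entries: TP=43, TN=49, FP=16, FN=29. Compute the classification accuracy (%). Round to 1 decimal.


Accuracy = (TP + TN) / (TP + TN + FP + FN) * 100
= (43 + 49) / (43 + 49 + 16 + 29)
= 92 / 137
= 0.6715
= 67.2%

67.2


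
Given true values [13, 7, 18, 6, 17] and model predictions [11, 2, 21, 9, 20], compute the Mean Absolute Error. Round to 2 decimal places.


Absolute errors: [2, 5, 3, 3, 3]
Sum of absolute errors = 16
MAE = 16 / 5 = 3.20

3.20


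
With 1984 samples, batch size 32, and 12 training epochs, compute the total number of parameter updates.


Iterations per epoch = 1984 / 32 = 62
Total updates = iterations_per_epoch * epochs
= 62 * 12
= 744

744


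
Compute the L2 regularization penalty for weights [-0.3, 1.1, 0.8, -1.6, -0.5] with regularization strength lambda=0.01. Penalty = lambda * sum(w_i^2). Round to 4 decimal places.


Squaring each weight:
(-0.3)^2 = 0.09
1.1^2 = 1.21
0.8^2 = 0.64
(-1.6)^2 = 2.56
(-0.5)^2 = 0.25
Sum of squares = 4.75
Penalty = 0.01 * 4.75 = 0.0475

0.0475


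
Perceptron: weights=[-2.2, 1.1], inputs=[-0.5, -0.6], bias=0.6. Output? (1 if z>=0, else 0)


z = w . x + b
= -2.2*-0.5 + 1.1*-0.6 + 0.6
= 1.1 + -0.66 + 0.6
= 0.44 + 0.6
= 1.04
Since z = 1.04 >= 0, output = 1

1


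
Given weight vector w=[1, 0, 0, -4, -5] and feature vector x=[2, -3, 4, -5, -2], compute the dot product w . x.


Element-wise products:
1 * 2 = 2
0 * -3 = 0
0 * 4 = 0
-4 * -5 = 20
-5 * -2 = 10
Sum = 2 + 0 + 0 + 20 + 10
= 32

32


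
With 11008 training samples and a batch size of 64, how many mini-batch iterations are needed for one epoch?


Iterations per epoch = dataset_size / batch_size
= 11008 / 64
= 172

172


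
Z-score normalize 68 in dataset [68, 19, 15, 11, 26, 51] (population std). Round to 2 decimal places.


Mean = (68 + 19 + 15 + 11 + 26 + 51) / 6 = 31.6667
Variance = sum((x_i - mean)^2) / n = 431.8889
Std = sqrt(431.8889) = 20.7819
Z = (x - mean) / std
= (68 - 31.6667) / 20.7819
= 36.3333 / 20.7819
= 1.75

1.75


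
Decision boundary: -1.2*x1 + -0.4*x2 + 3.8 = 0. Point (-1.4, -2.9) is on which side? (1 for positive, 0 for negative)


Compute -1.2 * -1.4 + -0.4 * -2.9 + 3.8
= 1.68 + 1.16 + 3.8
= 6.64
Since 6.64 >= 0, the point is on the positive side.

1


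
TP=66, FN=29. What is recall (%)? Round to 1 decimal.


Recall = TP / (TP + FN) * 100
= 66 / (66 + 29)
= 66 / 95
= 0.6947
= 69.5%

69.5


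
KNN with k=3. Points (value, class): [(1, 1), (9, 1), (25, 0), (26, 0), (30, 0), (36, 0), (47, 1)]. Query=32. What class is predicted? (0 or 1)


Distances from query 32:
Point 30 (class 0): distance = 2
Point 36 (class 0): distance = 4
Point 26 (class 0): distance = 6
K=3 nearest neighbors: classes = [0, 0, 0]
Votes for class 1: 0 / 3
Majority vote => class 0

0


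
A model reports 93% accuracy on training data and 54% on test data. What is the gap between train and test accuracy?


Gap = train_accuracy - test_accuracy
= 93 - 54
= 39%
This large gap strongly indicates overfitting.

39


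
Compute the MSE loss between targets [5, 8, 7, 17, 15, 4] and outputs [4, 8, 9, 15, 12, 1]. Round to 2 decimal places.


Differences: [1, 0, -2, 2, 3, 3]
Squared errors: [1, 0, 4, 4, 9, 9]
Sum of squared errors = 27
MSE = 27 / 6 = 4.50

4.50


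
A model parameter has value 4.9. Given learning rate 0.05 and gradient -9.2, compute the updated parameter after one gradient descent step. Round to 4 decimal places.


w_new = w_old - lr * gradient
= 4.9 - 0.05 * -9.2
= 4.9 - (-0.46)
= 5.3600

5.3600


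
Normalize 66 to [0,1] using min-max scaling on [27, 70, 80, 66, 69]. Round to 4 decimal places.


Min = 27, Max = 80
Range = 80 - 27 = 53
Scaled = (x - min) / (max - min)
= (66 - 27) / 53
= 39 / 53
= 0.7358

0.7358


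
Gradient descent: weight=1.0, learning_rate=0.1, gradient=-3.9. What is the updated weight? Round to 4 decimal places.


w_new = w_old - lr * gradient
= 1.0 - 0.1 * -3.9
= 1.0 - (-0.39)
= 1.3900

1.3900


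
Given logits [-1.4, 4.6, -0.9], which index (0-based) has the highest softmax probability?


Softmax is a monotonic transformation, so it preserves the argmax.
We need to find the index of the maximum logit.
Index 0: -1.4
Index 1: 4.6
Index 2: -0.9
Maximum logit = 4.6 at index 1

1


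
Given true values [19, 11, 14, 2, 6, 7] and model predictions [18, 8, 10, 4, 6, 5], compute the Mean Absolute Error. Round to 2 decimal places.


Absolute errors: [1, 3, 4, 2, 0, 2]
Sum of absolute errors = 12
MAE = 12 / 6 = 2.00

2.00


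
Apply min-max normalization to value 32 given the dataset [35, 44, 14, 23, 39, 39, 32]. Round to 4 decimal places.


Min = 14, Max = 44
Range = 44 - 14 = 30
Scaled = (x - min) / (max - min)
= (32 - 14) / 30
= 18 / 30
= 0.6000

0.6000


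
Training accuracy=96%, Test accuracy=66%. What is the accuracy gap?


Gap = train_accuracy - test_accuracy
= 96 - 66
= 30%
This large gap strongly indicates overfitting.

30


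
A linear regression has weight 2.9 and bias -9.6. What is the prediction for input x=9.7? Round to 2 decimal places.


y = 2.9 * 9.7 + (-9.6)
= 28.13 + (-9.6)
= 18.53

18.53


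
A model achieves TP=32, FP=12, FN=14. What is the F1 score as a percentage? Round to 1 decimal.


Precision = TP / (TP + FP) = 32 / 44 = 0.7273
Recall = TP / (TP + FN) = 32 / 46 = 0.6957
F1 = 2 * P * R / (P + R)
= 2 * 0.7273 * 0.6957 / (0.7273 + 0.6957)
= 1.0119 / 1.4229
= 0.7111
As percentage: 71.1%

71.1


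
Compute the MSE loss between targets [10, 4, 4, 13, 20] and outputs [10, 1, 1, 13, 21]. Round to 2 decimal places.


Differences: [0, 3, 3, 0, -1]
Squared errors: [0, 9, 9, 0, 1]
Sum of squared errors = 19
MSE = 19 / 5 = 3.80

3.80


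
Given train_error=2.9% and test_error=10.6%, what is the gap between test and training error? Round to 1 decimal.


Generalization gap = test_error - train_error
= 10.6 - 2.9
= 7.7%
A moderate gap.

7.7


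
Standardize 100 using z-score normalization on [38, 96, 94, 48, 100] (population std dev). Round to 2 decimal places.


Mean = (38 + 96 + 94 + 48 + 100) / 5 = 75.2
Variance = sum((x_i - mean)^2) / n = 704.96
Std = sqrt(704.96) = 26.5511
Z = (x - mean) / std
= (100 - 75.2) / 26.5511
= 24.8 / 26.5511
= 0.93

0.93


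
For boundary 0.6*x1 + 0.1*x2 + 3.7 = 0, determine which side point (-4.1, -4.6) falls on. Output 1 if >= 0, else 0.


Compute 0.6 * -4.1 + 0.1 * -4.6 + 3.7
= -2.46 + -0.46 + 3.7
= 0.78
Since 0.78 >= 0, the point is on the positive side.

1


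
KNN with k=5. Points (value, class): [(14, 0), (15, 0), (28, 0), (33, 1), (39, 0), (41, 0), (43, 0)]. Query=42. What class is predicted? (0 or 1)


Distances from query 42:
Point 41 (class 0): distance = 1
Point 43 (class 0): distance = 1
Point 39 (class 0): distance = 3
Point 33 (class 1): distance = 9
Point 28 (class 0): distance = 14
K=5 nearest neighbors: classes = [0, 0, 0, 1, 0]
Votes for class 1: 1 / 5
Majority vote => class 0

0


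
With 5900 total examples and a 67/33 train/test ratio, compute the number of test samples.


Train samples = 5900 * 67% = 3953
Test samples = 5900 - 3953
= 1947

1947


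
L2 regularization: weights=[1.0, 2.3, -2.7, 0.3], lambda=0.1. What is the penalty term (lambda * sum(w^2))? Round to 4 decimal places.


Squaring each weight:
1.0^2 = 1.0
2.3^2 = 5.29
(-2.7)^2 = 7.29
0.3^2 = 0.09
Sum of squares = 13.67
Penalty = 0.1 * 13.67 = 1.3670

1.3670


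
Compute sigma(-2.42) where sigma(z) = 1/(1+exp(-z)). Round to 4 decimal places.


sigmoid(z) = 1 / (1 + exp(-z))
exp(-(-2.42)) = exp(2.42) = 11.2459
1 + 11.2459 = 12.2459
1 / 12.2459 = 0.0817

0.0817


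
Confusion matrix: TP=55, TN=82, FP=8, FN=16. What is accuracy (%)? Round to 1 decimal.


Accuracy = (TP + TN) / (TP + TN + FP + FN) * 100
= (55 + 82) / (55 + 82 + 8 + 16)
= 137 / 161
= 0.8509
= 85.1%

85.1


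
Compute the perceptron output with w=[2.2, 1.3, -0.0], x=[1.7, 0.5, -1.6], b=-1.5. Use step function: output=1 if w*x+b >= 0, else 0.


z = w . x + b
= 2.2*1.7 + 1.3*0.5 + -0.0*-1.6 + -1.5
= 3.74 + 0.65 + 0.0 + -1.5
= 4.39 + -1.5
= 2.89
Since z = 2.89 >= 0, output = 1

1


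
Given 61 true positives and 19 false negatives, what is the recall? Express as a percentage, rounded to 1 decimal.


Recall = TP / (TP + FN) * 100
= 61 / (61 + 19)
= 61 / 80
= 0.7625
= 76.3%

76.3


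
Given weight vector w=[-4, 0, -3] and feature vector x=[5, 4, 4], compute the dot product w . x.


Element-wise products:
-4 * 5 = -20
0 * 4 = 0
-3 * 4 = -12
Sum = -20 + 0 + -12
= -32

-32


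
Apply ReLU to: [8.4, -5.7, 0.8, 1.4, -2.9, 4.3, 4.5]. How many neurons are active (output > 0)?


ReLU(x) = max(0, x) for each element:
ReLU(8.4) = 8.4
ReLU(-5.7) = 0
ReLU(0.8) = 0.8
ReLU(1.4) = 1.4
ReLU(-2.9) = 0
ReLU(4.3) = 4.3
ReLU(4.5) = 4.5
Active neurons (>0): 5

5


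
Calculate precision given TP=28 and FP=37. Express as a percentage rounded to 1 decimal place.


Precision = TP / (TP + FP) * 100
= 28 / (28 + 37)
= 28 / 65
= 0.4308
= 43.1%

43.1


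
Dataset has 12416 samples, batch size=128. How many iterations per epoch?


Iterations per epoch = dataset_size / batch_size
= 12416 / 128
= 97

97


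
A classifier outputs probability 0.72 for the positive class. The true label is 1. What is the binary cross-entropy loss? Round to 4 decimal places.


For y=1: Loss = -log(p)
= -log(0.72)
= -(-0.3285)
= 0.3285

0.3285


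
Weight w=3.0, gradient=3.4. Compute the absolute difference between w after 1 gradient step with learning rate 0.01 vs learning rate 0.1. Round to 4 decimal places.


With lr=0.01: w_new = 3.0 - 0.01 * 3.4 = 2.966
With lr=0.1: w_new = 3.0 - 0.1 * 3.4 = 2.66
Absolute difference = |2.966 - 2.66|
= 0.3060

0.3060


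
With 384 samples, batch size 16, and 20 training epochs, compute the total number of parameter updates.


Iterations per epoch = 384 / 16 = 24
Total updates = iterations_per_epoch * epochs
= 24 * 20
= 480

480
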